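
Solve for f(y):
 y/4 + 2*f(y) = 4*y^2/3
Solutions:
 f(y) = y*(16*y - 3)/24


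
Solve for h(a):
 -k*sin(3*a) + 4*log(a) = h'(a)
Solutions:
 h(a) = C1 + 4*a*log(a) - 4*a + k*cos(3*a)/3


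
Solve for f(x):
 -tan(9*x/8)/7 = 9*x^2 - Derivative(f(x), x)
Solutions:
 f(x) = C1 + 3*x^3 - 8*log(cos(9*x/8))/63


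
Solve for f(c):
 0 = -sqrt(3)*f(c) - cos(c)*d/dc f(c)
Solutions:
 f(c) = C1*(sin(c) - 1)^(sqrt(3)/2)/(sin(c) + 1)^(sqrt(3)/2)


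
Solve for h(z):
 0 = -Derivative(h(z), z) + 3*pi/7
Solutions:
 h(z) = C1 + 3*pi*z/7


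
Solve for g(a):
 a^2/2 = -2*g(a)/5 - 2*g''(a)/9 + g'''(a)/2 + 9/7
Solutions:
 g(a) = C1*exp(a*(-2^(1/3)*5^(2/3)*(81*sqrt(60009) + 19843)^(1/3) - 40*2^(2/3)*5^(1/3)/(81*sqrt(60009) + 19843)^(1/3) + 40)/270)*sin(10^(1/3)*sqrt(3)*a*(-5^(1/3)*(81*sqrt(60009) + 19843)^(1/3) + 40*2^(1/3)/(81*sqrt(60009) + 19843)^(1/3))/270) + C2*exp(a*(-2^(1/3)*5^(2/3)*(81*sqrt(60009) + 19843)^(1/3) - 40*2^(2/3)*5^(1/3)/(81*sqrt(60009) + 19843)^(1/3) + 40)/270)*cos(10^(1/3)*sqrt(3)*a*(-5^(1/3)*(81*sqrt(60009) + 19843)^(1/3) + 40*2^(1/3)/(81*sqrt(60009) + 19843)^(1/3))/270) + C3*exp(a*(40*2^(2/3)*5^(1/3)/(81*sqrt(60009) + 19843)^(1/3) + 20 + 2^(1/3)*5^(2/3)*(81*sqrt(60009) + 19843)^(1/3))/135) - 5*a^2/4 + 290/63


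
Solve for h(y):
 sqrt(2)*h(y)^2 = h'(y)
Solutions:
 h(y) = -1/(C1 + sqrt(2)*y)


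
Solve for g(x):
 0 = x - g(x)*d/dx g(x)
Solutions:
 g(x) = -sqrt(C1 + x^2)
 g(x) = sqrt(C1 + x^2)


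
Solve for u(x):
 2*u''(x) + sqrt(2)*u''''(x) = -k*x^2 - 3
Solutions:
 u(x) = C1 + C2*x + C3*sin(2^(1/4)*x) + C4*cos(2^(1/4)*x) - k*x^4/24 + x^2*(sqrt(2)*k - 3)/4


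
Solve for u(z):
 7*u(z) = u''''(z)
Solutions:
 u(z) = C1*exp(-7^(1/4)*z) + C2*exp(7^(1/4)*z) + C3*sin(7^(1/4)*z) + C4*cos(7^(1/4)*z)


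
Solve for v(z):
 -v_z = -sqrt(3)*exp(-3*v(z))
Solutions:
 v(z) = log(C1 + 3*sqrt(3)*z)/3
 v(z) = log((-3^(1/3) - 3^(5/6)*I)*(C1 + sqrt(3)*z)^(1/3)/2)
 v(z) = log((-3^(1/3) + 3^(5/6)*I)*(C1 + sqrt(3)*z)^(1/3)/2)


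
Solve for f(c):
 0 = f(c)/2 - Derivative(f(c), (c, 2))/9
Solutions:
 f(c) = C1*exp(-3*sqrt(2)*c/2) + C2*exp(3*sqrt(2)*c/2)


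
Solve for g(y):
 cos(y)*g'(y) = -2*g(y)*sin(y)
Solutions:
 g(y) = C1*cos(y)^2


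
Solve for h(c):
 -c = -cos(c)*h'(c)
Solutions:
 h(c) = C1 + Integral(c/cos(c), c)


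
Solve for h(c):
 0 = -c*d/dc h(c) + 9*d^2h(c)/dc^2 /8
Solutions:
 h(c) = C1 + C2*erfi(2*c/3)


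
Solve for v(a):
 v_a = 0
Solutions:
 v(a) = C1


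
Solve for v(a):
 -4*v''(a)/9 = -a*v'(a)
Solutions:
 v(a) = C1 + C2*erfi(3*sqrt(2)*a/4)


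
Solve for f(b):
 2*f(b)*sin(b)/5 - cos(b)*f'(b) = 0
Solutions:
 f(b) = C1/cos(b)^(2/5)


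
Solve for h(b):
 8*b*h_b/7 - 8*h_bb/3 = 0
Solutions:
 h(b) = C1 + C2*erfi(sqrt(42)*b/14)


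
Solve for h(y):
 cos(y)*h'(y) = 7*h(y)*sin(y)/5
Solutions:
 h(y) = C1/cos(y)^(7/5)


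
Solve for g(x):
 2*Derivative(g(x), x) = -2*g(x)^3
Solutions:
 g(x) = -sqrt(2)*sqrt(-1/(C1 - x))/2
 g(x) = sqrt(2)*sqrt(-1/(C1 - x))/2


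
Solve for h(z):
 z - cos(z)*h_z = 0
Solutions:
 h(z) = C1 + Integral(z/cos(z), z)


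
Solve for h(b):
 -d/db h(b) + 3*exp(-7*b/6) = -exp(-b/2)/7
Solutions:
 h(b) = C1 - 2*exp(-b/2)/7 - 18*exp(-7*b/6)/7


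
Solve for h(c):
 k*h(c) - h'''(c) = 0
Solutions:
 h(c) = C1*exp(c*k^(1/3)) + C2*exp(c*k^(1/3)*(-1 + sqrt(3)*I)/2) + C3*exp(-c*k^(1/3)*(1 + sqrt(3)*I)/2)


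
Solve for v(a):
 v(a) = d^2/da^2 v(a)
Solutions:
 v(a) = C1*exp(-a) + C2*exp(a)


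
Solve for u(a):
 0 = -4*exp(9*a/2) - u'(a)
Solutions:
 u(a) = C1 - 8*exp(9*a/2)/9


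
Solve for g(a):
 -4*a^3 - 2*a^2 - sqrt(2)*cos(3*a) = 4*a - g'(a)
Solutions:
 g(a) = C1 + a^4 + 2*a^3/3 + 2*a^2 + sqrt(2)*sin(3*a)/3


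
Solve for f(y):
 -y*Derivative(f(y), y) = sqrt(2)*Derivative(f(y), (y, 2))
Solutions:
 f(y) = C1 + C2*erf(2^(1/4)*y/2)


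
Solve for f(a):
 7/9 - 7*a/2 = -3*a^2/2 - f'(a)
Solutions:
 f(a) = C1 - a^3/2 + 7*a^2/4 - 7*a/9


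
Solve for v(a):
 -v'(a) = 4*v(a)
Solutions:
 v(a) = C1*exp(-4*a)


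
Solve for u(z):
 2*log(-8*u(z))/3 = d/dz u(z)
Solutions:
 -3*Integral(1/(log(-_y) + 3*log(2)), (_y, u(z)))/2 = C1 - z


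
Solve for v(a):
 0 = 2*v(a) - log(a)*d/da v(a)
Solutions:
 v(a) = C1*exp(2*li(a))


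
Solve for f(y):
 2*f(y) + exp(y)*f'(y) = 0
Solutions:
 f(y) = C1*exp(2*exp(-y))


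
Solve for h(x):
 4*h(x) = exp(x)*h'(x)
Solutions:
 h(x) = C1*exp(-4*exp(-x))


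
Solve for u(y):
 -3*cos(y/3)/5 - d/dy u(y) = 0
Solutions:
 u(y) = C1 - 9*sin(y/3)/5


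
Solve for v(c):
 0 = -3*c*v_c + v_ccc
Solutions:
 v(c) = C1 + Integral(C2*airyai(3^(1/3)*c) + C3*airybi(3^(1/3)*c), c)


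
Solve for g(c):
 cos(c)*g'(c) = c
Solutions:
 g(c) = C1 + Integral(c/cos(c), c)


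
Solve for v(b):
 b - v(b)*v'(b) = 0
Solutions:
 v(b) = -sqrt(C1 + b^2)
 v(b) = sqrt(C1 + b^2)


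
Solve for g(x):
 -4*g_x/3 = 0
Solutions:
 g(x) = C1


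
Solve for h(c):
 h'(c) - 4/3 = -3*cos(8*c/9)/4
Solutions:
 h(c) = C1 + 4*c/3 - 27*sin(8*c/9)/32


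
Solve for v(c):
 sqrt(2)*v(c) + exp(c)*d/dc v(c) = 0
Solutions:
 v(c) = C1*exp(sqrt(2)*exp(-c))


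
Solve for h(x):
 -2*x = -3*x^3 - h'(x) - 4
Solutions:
 h(x) = C1 - 3*x^4/4 + x^2 - 4*x


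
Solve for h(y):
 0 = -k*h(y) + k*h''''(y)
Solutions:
 h(y) = C1*exp(-y) + C2*exp(y) + C3*sin(y) + C4*cos(y)


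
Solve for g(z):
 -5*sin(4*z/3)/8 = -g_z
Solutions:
 g(z) = C1 - 15*cos(4*z/3)/32


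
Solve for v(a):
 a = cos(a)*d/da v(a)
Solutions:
 v(a) = C1 + Integral(a/cos(a), a)


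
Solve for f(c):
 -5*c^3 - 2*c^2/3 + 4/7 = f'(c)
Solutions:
 f(c) = C1 - 5*c^4/4 - 2*c^3/9 + 4*c/7


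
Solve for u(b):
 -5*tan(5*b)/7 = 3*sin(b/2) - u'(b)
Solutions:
 u(b) = C1 - log(cos(5*b))/7 - 6*cos(b/2)


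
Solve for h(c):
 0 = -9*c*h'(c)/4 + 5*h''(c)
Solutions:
 h(c) = C1 + C2*erfi(3*sqrt(10)*c/20)


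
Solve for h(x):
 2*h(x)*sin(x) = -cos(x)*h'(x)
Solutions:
 h(x) = C1*cos(x)^2


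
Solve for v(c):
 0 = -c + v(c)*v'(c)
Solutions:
 v(c) = -sqrt(C1 + c^2)
 v(c) = sqrt(C1 + c^2)


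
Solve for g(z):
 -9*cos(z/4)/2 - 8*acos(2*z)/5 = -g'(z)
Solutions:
 g(z) = C1 + 8*z*acos(2*z)/5 - 4*sqrt(1 - 4*z^2)/5 + 18*sin(z/4)


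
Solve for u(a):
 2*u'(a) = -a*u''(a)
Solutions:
 u(a) = C1 + C2/a


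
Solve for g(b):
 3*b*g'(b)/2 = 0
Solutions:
 g(b) = C1


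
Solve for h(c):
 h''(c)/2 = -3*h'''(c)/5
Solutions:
 h(c) = C1 + C2*c + C3*exp(-5*c/6)


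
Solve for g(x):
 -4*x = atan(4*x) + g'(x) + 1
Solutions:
 g(x) = C1 - 2*x^2 - x*atan(4*x) - x + log(16*x^2 + 1)/8


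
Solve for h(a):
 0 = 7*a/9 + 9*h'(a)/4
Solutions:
 h(a) = C1 - 14*a^2/81


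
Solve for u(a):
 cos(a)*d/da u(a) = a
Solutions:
 u(a) = C1 + Integral(a/cos(a), a)


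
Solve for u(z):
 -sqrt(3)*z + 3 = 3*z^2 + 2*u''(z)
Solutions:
 u(z) = C1 + C2*z - z^4/8 - sqrt(3)*z^3/12 + 3*z^2/4


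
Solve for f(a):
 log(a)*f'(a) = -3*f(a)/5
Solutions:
 f(a) = C1*exp(-3*li(a)/5)


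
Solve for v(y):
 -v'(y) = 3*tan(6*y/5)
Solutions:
 v(y) = C1 + 5*log(cos(6*y/5))/2


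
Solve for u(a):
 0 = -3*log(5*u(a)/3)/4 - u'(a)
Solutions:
 -4*Integral(1/(-log(_y) - log(5) + log(3)), (_y, u(a)))/3 = C1 - a


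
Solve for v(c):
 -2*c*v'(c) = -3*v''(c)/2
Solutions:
 v(c) = C1 + C2*erfi(sqrt(6)*c/3)


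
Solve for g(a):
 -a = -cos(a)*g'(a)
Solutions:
 g(a) = C1 + Integral(a/cos(a), a)


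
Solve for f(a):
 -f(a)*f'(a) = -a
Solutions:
 f(a) = -sqrt(C1 + a^2)
 f(a) = sqrt(C1 + a^2)


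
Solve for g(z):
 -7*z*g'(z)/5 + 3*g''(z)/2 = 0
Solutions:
 g(z) = C1 + C2*erfi(sqrt(105)*z/15)


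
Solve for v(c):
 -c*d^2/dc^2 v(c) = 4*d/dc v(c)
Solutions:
 v(c) = C1 + C2/c^3


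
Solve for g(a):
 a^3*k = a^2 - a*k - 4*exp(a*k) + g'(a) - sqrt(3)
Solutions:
 g(a) = C1 + a^4*k/4 - a^3/3 + a^2*k/2 + sqrt(3)*a + 4*exp(a*k)/k


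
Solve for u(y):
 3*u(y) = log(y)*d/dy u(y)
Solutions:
 u(y) = C1*exp(3*li(y))


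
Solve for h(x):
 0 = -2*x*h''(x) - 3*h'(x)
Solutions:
 h(x) = C1 + C2/sqrt(x)


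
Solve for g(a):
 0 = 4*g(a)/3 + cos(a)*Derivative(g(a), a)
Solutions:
 g(a) = C1*(sin(a) - 1)^(2/3)/(sin(a) + 1)^(2/3)


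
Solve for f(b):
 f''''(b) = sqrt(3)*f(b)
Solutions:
 f(b) = C1*exp(-3^(1/8)*b) + C2*exp(3^(1/8)*b) + C3*sin(3^(1/8)*b) + C4*cos(3^(1/8)*b)


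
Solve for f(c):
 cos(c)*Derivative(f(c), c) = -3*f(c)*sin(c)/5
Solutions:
 f(c) = C1*cos(c)^(3/5)


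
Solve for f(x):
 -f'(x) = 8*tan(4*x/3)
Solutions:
 f(x) = C1 + 6*log(cos(4*x/3))


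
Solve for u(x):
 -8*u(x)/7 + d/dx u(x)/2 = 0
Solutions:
 u(x) = C1*exp(16*x/7)


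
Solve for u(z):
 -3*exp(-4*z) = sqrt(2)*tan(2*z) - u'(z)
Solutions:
 u(z) = C1 + sqrt(2)*log(tan(2*z)^2 + 1)/4 - 3*exp(-4*z)/4


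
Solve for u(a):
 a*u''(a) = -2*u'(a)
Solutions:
 u(a) = C1 + C2/a


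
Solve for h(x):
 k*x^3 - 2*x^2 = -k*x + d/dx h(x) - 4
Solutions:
 h(x) = C1 + k*x^4/4 + k*x^2/2 - 2*x^3/3 + 4*x


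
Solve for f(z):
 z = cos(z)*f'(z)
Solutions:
 f(z) = C1 + Integral(z/cos(z), z)


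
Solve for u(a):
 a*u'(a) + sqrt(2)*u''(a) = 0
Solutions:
 u(a) = C1 + C2*erf(2^(1/4)*a/2)


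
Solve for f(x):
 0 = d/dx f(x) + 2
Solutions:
 f(x) = C1 - 2*x


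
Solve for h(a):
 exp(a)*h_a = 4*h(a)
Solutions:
 h(a) = C1*exp(-4*exp(-a))


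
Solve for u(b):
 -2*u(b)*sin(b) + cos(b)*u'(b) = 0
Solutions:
 u(b) = C1/cos(b)^2


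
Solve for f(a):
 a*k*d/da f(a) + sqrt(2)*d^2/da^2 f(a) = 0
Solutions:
 f(a) = Piecewise((-2^(3/4)*sqrt(pi)*C1*erf(2^(1/4)*a*sqrt(k)/2)/(2*sqrt(k)) - C2, (k > 0) | (k < 0)), (-C1*a - C2, True))


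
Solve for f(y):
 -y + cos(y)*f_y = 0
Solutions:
 f(y) = C1 + Integral(y/cos(y), y)


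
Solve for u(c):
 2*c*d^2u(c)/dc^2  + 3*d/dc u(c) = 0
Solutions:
 u(c) = C1 + C2/sqrt(c)


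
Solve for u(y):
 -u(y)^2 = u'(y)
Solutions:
 u(y) = 1/(C1 + y)


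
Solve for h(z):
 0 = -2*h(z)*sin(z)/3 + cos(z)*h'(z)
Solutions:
 h(z) = C1/cos(z)^(2/3)


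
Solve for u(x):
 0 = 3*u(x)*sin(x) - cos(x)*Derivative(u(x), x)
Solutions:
 u(x) = C1/cos(x)^3


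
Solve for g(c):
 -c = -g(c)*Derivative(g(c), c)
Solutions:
 g(c) = -sqrt(C1 + c^2)
 g(c) = sqrt(C1 + c^2)


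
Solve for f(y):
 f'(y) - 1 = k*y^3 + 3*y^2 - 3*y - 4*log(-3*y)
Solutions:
 f(y) = C1 + k*y^4/4 + y^3 - 3*y^2/2 - 4*y*log(-y) + y*(5 - 4*log(3))


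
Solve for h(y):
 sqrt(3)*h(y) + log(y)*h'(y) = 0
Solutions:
 h(y) = C1*exp(-sqrt(3)*li(y))


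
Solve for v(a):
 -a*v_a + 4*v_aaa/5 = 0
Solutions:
 v(a) = C1 + Integral(C2*airyai(10^(1/3)*a/2) + C3*airybi(10^(1/3)*a/2), a)


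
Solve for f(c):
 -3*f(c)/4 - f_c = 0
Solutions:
 f(c) = C1*exp(-3*c/4)


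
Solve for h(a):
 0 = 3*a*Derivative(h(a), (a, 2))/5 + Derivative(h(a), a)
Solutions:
 h(a) = C1 + C2/a^(2/3)


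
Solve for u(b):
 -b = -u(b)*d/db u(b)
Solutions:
 u(b) = -sqrt(C1 + b^2)
 u(b) = sqrt(C1 + b^2)


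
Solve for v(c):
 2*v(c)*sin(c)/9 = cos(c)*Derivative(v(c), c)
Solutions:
 v(c) = C1/cos(c)^(2/9)


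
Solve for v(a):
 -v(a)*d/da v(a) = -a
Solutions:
 v(a) = -sqrt(C1 + a^2)
 v(a) = sqrt(C1 + a^2)


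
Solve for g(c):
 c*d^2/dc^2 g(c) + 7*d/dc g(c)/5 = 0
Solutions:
 g(c) = C1 + C2/c^(2/5)


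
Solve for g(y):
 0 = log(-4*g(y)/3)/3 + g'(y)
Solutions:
 3*Integral(1/(log(-_y) - log(3) + 2*log(2)), (_y, g(y))) = C1 - y


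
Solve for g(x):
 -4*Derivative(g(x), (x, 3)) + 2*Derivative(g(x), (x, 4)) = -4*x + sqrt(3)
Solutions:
 g(x) = C1 + C2*x + C3*x^2 + C4*exp(2*x) + x^4/24 + x^3*(2 - sqrt(3))/24


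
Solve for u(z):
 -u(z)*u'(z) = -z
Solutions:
 u(z) = -sqrt(C1 + z^2)
 u(z) = sqrt(C1 + z^2)


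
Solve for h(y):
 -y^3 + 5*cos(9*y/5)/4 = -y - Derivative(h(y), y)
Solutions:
 h(y) = C1 + y^4/4 - y^2/2 - 25*sin(9*y/5)/36


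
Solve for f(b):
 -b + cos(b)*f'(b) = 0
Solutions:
 f(b) = C1 + Integral(b/cos(b), b)


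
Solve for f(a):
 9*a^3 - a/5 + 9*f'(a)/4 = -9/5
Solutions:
 f(a) = C1 - a^4 + 2*a^2/45 - 4*a/5


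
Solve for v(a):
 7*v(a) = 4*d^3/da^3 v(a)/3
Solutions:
 v(a) = C3*exp(42^(1/3)*a/2) + (C1*sin(14^(1/3)*3^(5/6)*a/4) + C2*cos(14^(1/3)*3^(5/6)*a/4))*exp(-42^(1/3)*a/4)


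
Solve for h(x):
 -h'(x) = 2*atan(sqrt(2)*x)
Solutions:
 h(x) = C1 - 2*x*atan(sqrt(2)*x) + sqrt(2)*log(2*x^2 + 1)/2


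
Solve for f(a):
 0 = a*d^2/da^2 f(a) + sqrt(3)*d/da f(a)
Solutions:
 f(a) = C1 + C2*a^(1 - sqrt(3))


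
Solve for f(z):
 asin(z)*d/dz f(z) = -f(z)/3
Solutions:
 f(z) = C1*exp(-Integral(1/asin(z), z)/3)


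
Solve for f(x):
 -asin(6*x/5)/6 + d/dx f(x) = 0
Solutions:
 f(x) = C1 + x*asin(6*x/5)/6 + sqrt(25 - 36*x^2)/36


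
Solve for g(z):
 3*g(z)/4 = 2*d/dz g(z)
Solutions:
 g(z) = C1*exp(3*z/8)


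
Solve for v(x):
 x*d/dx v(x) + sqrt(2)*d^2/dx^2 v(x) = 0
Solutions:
 v(x) = C1 + C2*erf(2^(1/4)*x/2)


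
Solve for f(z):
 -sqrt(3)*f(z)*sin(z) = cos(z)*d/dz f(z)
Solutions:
 f(z) = C1*cos(z)^(sqrt(3))


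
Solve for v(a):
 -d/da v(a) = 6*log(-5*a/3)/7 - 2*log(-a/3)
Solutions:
 v(a) = C1 + 8*a*log(-a)/7 + a*(-log(46875)/7 - 8/7 - log(3))


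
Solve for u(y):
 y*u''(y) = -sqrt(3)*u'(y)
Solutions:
 u(y) = C1 + C2*y^(1 - sqrt(3))


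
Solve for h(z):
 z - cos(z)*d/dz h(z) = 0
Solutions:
 h(z) = C1 + Integral(z/cos(z), z)


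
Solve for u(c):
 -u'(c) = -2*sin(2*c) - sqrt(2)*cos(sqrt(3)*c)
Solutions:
 u(c) = C1 + sqrt(6)*sin(sqrt(3)*c)/3 - cos(2*c)


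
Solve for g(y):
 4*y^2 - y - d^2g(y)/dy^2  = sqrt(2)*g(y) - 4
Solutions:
 g(y) = C1*sin(2^(1/4)*y) + C2*cos(2^(1/4)*y) + 2*sqrt(2)*y^2 - sqrt(2)*y/2 - 4 + 2*sqrt(2)


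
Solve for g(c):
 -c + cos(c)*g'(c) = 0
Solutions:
 g(c) = C1 + Integral(c/cos(c), c)


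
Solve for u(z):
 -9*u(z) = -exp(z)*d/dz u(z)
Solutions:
 u(z) = C1*exp(-9*exp(-z))


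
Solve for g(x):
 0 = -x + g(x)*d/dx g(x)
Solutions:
 g(x) = -sqrt(C1 + x^2)
 g(x) = sqrt(C1 + x^2)


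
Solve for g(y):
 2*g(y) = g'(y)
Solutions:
 g(y) = C1*exp(2*y)


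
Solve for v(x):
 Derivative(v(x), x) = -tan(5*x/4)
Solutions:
 v(x) = C1 + 4*log(cos(5*x/4))/5


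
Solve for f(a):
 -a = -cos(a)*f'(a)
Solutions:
 f(a) = C1 + Integral(a/cos(a), a)


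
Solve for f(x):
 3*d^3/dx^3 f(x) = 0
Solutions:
 f(x) = C1 + C2*x + C3*x^2


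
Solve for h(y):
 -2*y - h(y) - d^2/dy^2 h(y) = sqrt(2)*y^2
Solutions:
 h(y) = C1*sin(y) + C2*cos(y) - sqrt(2)*y^2 - 2*y + 2*sqrt(2)


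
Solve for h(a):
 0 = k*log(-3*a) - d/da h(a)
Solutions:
 h(a) = C1 + a*k*log(-a) + a*k*(-1 + log(3))


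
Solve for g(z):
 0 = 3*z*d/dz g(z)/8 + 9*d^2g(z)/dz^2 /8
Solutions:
 g(z) = C1 + C2*erf(sqrt(6)*z/6)


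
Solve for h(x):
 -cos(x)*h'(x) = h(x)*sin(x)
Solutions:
 h(x) = C1*cos(x)


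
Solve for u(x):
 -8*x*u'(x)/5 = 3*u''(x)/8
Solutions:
 u(x) = C1 + C2*erf(4*sqrt(30)*x/15)


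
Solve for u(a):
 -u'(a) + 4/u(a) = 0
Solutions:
 u(a) = -sqrt(C1 + 8*a)
 u(a) = sqrt(C1 + 8*a)


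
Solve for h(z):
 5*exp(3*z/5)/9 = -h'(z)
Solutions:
 h(z) = C1 - 25*exp(3*z/5)/27


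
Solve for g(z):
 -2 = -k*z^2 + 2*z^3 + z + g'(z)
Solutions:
 g(z) = C1 + k*z^3/3 - z^4/2 - z^2/2 - 2*z


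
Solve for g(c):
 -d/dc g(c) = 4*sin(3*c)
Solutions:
 g(c) = C1 + 4*cos(3*c)/3


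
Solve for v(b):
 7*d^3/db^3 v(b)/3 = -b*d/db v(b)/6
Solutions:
 v(b) = C1 + Integral(C2*airyai(-14^(2/3)*b/14) + C3*airybi(-14^(2/3)*b/14), b)


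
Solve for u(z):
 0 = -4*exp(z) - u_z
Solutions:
 u(z) = C1 - 4*exp(z)


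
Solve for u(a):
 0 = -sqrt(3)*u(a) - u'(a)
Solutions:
 u(a) = C1*exp(-sqrt(3)*a)


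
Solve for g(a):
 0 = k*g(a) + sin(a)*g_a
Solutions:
 g(a) = C1*exp(k*(-log(cos(a) - 1) + log(cos(a) + 1))/2)


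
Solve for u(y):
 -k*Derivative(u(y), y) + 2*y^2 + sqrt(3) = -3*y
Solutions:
 u(y) = C1 + 2*y^3/(3*k) + 3*y^2/(2*k) + sqrt(3)*y/k


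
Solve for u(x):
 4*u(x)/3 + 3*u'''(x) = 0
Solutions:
 u(x) = C3*exp(-2^(2/3)*3^(1/3)*x/3) + (C1*sin(2^(2/3)*3^(5/6)*x/6) + C2*cos(2^(2/3)*3^(5/6)*x/6))*exp(2^(2/3)*3^(1/3)*x/6)


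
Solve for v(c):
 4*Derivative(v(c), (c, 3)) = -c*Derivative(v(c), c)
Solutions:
 v(c) = C1 + Integral(C2*airyai(-2^(1/3)*c/2) + C3*airybi(-2^(1/3)*c/2), c)


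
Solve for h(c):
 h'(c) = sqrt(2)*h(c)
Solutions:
 h(c) = C1*exp(sqrt(2)*c)


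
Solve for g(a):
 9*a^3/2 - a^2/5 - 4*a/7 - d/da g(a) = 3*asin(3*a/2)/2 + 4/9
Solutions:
 g(a) = C1 + 9*a^4/8 - a^3/15 - 2*a^2/7 - 3*a*asin(3*a/2)/2 - 4*a/9 - sqrt(4 - 9*a^2)/2


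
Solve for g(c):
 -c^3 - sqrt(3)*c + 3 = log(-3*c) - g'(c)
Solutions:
 g(c) = C1 + c^4/4 + sqrt(3)*c^2/2 + c*log(-c) + c*(-4 + log(3))


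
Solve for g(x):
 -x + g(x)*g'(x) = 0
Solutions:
 g(x) = -sqrt(C1 + x^2)
 g(x) = sqrt(C1 + x^2)


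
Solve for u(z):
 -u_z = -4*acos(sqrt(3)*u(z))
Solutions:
 Integral(1/acos(sqrt(3)*_y), (_y, u(z))) = C1 + 4*z


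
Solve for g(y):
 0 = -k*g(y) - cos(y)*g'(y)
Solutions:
 g(y) = C1*exp(k*(log(sin(y) - 1) - log(sin(y) + 1))/2)


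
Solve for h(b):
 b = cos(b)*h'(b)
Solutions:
 h(b) = C1 + Integral(b/cos(b), b)


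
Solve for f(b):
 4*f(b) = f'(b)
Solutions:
 f(b) = C1*exp(4*b)


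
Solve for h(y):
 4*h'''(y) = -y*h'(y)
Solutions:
 h(y) = C1 + Integral(C2*airyai(-2^(1/3)*y/2) + C3*airybi(-2^(1/3)*y/2), y)


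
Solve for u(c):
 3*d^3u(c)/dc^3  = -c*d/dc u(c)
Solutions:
 u(c) = C1 + Integral(C2*airyai(-3^(2/3)*c/3) + C3*airybi(-3^(2/3)*c/3), c)


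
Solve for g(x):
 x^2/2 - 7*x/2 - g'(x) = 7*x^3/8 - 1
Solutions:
 g(x) = C1 - 7*x^4/32 + x^3/6 - 7*x^2/4 + x


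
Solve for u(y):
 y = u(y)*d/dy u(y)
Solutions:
 u(y) = -sqrt(C1 + y^2)
 u(y) = sqrt(C1 + y^2)


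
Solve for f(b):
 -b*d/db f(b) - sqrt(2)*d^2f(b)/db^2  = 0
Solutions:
 f(b) = C1 + C2*erf(2^(1/4)*b/2)


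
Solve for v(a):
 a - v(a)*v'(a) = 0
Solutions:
 v(a) = -sqrt(C1 + a^2)
 v(a) = sqrt(C1 + a^2)


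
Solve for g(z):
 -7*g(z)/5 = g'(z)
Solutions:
 g(z) = C1*exp(-7*z/5)


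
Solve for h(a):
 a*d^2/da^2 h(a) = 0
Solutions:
 h(a) = C1 + C2*a


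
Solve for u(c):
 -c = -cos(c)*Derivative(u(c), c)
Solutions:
 u(c) = C1 + Integral(c/cos(c), c)


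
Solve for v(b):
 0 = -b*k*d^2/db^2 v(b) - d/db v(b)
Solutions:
 v(b) = C1 + b^(((re(k) - 1)*re(k) + im(k)^2)/(re(k)^2 + im(k)^2))*(C2*sin(log(b)*Abs(im(k))/(re(k)^2 + im(k)^2)) + C3*cos(log(b)*im(k)/(re(k)^2 + im(k)^2)))


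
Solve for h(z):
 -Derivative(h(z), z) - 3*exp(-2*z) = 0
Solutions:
 h(z) = C1 + 3*exp(-2*z)/2


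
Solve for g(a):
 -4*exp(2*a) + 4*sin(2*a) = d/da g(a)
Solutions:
 g(a) = C1 - 2*exp(2*a) - 2*cos(2*a)


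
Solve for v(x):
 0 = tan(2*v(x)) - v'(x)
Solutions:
 v(x) = -asin(C1*exp(2*x))/2 + pi/2
 v(x) = asin(C1*exp(2*x))/2


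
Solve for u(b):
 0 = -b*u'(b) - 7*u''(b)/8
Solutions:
 u(b) = C1 + C2*erf(2*sqrt(7)*b/7)


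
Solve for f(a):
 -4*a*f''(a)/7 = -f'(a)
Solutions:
 f(a) = C1 + C2*a^(11/4)


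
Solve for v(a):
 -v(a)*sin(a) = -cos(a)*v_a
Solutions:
 v(a) = C1/cos(a)


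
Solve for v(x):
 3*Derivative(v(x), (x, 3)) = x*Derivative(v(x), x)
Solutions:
 v(x) = C1 + Integral(C2*airyai(3^(2/3)*x/3) + C3*airybi(3^(2/3)*x/3), x)


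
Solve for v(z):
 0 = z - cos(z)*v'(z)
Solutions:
 v(z) = C1 + Integral(z/cos(z), z)


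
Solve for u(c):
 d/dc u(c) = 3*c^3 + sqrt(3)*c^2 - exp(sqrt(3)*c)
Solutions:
 u(c) = C1 + 3*c^4/4 + sqrt(3)*c^3/3 - sqrt(3)*exp(sqrt(3)*c)/3


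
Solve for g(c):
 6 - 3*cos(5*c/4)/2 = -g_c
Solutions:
 g(c) = C1 - 6*c + 6*sin(5*c/4)/5


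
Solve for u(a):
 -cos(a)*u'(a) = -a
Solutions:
 u(a) = C1 + Integral(a/cos(a), a)


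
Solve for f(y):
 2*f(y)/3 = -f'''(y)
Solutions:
 f(y) = C3*exp(-2^(1/3)*3^(2/3)*y/3) + (C1*sin(2^(1/3)*3^(1/6)*y/2) + C2*cos(2^(1/3)*3^(1/6)*y/2))*exp(2^(1/3)*3^(2/3)*y/6)


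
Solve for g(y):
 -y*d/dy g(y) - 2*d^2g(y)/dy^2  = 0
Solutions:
 g(y) = C1 + C2*erf(y/2)


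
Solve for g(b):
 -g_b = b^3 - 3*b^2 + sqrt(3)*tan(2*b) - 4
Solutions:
 g(b) = C1 - b^4/4 + b^3 + 4*b + sqrt(3)*log(cos(2*b))/2


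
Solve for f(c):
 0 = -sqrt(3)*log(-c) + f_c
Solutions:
 f(c) = C1 + sqrt(3)*c*log(-c) - sqrt(3)*c


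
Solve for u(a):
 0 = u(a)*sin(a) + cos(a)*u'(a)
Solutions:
 u(a) = C1*cos(a)


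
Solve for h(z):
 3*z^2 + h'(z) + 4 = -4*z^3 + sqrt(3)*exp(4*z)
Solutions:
 h(z) = C1 - z^4 - z^3 - 4*z + sqrt(3)*exp(4*z)/4


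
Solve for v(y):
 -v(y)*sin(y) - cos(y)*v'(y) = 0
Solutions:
 v(y) = C1*cos(y)


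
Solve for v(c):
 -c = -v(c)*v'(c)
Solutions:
 v(c) = -sqrt(C1 + c^2)
 v(c) = sqrt(C1 + c^2)


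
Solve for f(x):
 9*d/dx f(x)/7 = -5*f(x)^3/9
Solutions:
 f(x) = -9*sqrt(2)*sqrt(-1/(C1 - 35*x))/2
 f(x) = 9*sqrt(2)*sqrt(-1/(C1 - 35*x))/2


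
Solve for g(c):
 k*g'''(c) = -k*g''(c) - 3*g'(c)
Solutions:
 g(c) = C1 + C2*exp(c*(-1 + sqrt(k*(k - 12))/k)/2) + C3*exp(-c*(1 + sqrt(k*(k - 12))/k)/2)


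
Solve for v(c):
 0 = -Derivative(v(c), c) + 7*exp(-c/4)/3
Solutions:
 v(c) = C1 - 28*exp(-c/4)/3


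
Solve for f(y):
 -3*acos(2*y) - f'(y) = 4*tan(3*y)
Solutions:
 f(y) = C1 - 3*y*acos(2*y) + 3*sqrt(1 - 4*y^2)/2 + 4*log(cos(3*y))/3


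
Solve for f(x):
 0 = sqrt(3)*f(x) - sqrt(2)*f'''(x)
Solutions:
 f(x) = C3*exp(2^(5/6)*3^(1/6)*x/2) + (C1*sin(2^(5/6)*3^(2/3)*x/4) + C2*cos(2^(5/6)*3^(2/3)*x/4))*exp(-2^(5/6)*3^(1/6)*x/4)


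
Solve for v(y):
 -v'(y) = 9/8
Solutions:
 v(y) = C1 - 9*y/8


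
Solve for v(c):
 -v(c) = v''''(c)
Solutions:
 v(c) = (C1*sin(sqrt(2)*c/2) + C2*cos(sqrt(2)*c/2))*exp(-sqrt(2)*c/2) + (C3*sin(sqrt(2)*c/2) + C4*cos(sqrt(2)*c/2))*exp(sqrt(2)*c/2)


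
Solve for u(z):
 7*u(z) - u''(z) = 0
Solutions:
 u(z) = C1*exp(-sqrt(7)*z) + C2*exp(sqrt(7)*z)


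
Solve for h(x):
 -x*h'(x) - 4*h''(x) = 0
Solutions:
 h(x) = C1 + C2*erf(sqrt(2)*x/4)


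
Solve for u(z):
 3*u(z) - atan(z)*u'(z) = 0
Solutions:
 u(z) = C1*exp(3*Integral(1/atan(z), z))


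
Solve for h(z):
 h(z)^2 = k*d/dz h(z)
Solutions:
 h(z) = -k/(C1*k + z)


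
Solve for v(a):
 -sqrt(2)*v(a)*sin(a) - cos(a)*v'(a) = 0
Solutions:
 v(a) = C1*cos(a)^(sqrt(2))


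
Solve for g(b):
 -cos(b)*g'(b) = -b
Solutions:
 g(b) = C1 + Integral(b/cos(b), b)


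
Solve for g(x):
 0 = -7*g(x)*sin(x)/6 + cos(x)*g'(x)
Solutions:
 g(x) = C1/cos(x)^(7/6)


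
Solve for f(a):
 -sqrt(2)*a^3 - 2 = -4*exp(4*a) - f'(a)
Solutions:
 f(a) = C1 + sqrt(2)*a^4/4 + 2*a - exp(4*a)


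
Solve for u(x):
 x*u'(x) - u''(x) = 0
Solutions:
 u(x) = C1 + C2*erfi(sqrt(2)*x/2)


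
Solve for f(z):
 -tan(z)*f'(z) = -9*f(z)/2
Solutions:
 f(z) = C1*sin(z)^(9/2)


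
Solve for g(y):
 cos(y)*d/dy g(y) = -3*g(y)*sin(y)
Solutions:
 g(y) = C1*cos(y)^3


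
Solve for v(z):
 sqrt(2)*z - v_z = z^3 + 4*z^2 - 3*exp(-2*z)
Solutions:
 v(z) = C1 - z^4/4 - 4*z^3/3 + sqrt(2)*z^2/2 - 3*exp(-2*z)/2


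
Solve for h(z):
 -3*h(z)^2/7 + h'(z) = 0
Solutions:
 h(z) = -7/(C1 + 3*z)


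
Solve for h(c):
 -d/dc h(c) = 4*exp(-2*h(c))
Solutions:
 h(c) = log(-sqrt(C1 - 8*c))
 h(c) = log(C1 - 8*c)/2


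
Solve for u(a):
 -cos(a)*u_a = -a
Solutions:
 u(a) = C1 + Integral(a/cos(a), a)


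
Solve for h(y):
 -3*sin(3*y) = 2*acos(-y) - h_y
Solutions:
 h(y) = C1 + 2*y*acos(-y) + 2*sqrt(1 - y^2) - cos(3*y)


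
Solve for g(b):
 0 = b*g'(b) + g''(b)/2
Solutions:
 g(b) = C1 + C2*erf(b)


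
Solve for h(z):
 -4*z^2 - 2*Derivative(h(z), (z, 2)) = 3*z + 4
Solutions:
 h(z) = C1 + C2*z - z^4/6 - z^3/4 - z^2


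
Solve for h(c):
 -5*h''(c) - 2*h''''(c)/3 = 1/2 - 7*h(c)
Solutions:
 h(c) = C1*exp(-c*sqrt(-15 + sqrt(393))/2) + C2*exp(c*sqrt(-15 + sqrt(393))/2) + C3*sin(c*sqrt(15 + sqrt(393))/2) + C4*cos(c*sqrt(15 + sqrt(393))/2) + 1/14


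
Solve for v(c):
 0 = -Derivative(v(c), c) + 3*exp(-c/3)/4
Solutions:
 v(c) = C1 - 9*exp(-c/3)/4


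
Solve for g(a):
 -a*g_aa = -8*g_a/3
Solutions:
 g(a) = C1 + C2*a^(11/3)


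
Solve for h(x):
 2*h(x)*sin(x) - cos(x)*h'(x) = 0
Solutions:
 h(x) = C1/cos(x)^2


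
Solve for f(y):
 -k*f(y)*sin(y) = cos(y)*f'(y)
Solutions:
 f(y) = C1*exp(k*log(cos(y)))


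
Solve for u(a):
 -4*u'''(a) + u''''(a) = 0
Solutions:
 u(a) = C1 + C2*a + C3*a^2 + C4*exp(4*a)


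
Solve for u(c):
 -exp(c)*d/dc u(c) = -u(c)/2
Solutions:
 u(c) = C1*exp(-exp(-c)/2)


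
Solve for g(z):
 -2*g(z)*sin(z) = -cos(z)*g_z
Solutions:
 g(z) = C1/cos(z)^2


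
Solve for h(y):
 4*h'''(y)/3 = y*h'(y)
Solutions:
 h(y) = C1 + Integral(C2*airyai(6^(1/3)*y/2) + C3*airybi(6^(1/3)*y/2), y)


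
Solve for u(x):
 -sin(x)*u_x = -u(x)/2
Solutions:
 u(x) = C1*(cos(x) - 1)^(1/4)/(cos(x) + 1)^(1/4)


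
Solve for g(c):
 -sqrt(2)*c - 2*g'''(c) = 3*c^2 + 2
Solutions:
 g(c) = C1 + C2*c + C3*c^2 - c^5/40 - sqrt(2)*c^4/48 - c^3/6


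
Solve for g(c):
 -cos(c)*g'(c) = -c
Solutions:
 g(c) = C1 + Integral(c/cos(c), c)


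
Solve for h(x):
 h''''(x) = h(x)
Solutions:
 h(x) = C1*exp(-x) + C2*exp(x) + C3*sin(x) + C4*cos(x)


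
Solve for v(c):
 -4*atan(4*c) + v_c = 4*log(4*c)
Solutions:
 v(c) = C1 + 4*c*log(c) + 4*c*atan(4*c) - 4*c + 8*c*log(2) - log(16*c^2 + 1)/2


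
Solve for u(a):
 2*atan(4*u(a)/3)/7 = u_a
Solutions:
 Integral(1/atan(4*_y/3), (_y, u(a))) = C1 + 2*a/7


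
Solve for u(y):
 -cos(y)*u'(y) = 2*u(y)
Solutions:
 u(y) = C1*(sin(y) - 1)/(sin(y) + 1)


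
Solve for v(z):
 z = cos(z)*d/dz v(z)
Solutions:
 v(z) = C1 + Integral(z/cos(z), z)


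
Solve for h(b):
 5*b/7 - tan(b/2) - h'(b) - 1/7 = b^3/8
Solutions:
 h(b) = C1 - b^4/32 + 5*b^2/14 - b/7 + 2*log(cos(b/2))


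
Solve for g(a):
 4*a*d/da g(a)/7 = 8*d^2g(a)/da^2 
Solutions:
 g(a) = C1 + C2*erfi(sqrt(7)*a/14)


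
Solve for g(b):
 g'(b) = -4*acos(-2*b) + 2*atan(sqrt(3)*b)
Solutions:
 g(b) = C1 - 4*b*acos(-2*b) + 2*b*atan(sqrt(3)*b) - 2*sqrt(1 - 4*b^2) - sqrt(3)*log(3*b^2 + 1)/3


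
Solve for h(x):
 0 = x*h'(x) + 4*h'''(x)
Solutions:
 h(x) = C1 + Integral(C2*airyai(-2^(1/3)*x/2) + C3*airybi(-2^(1/3)*x/2), x)


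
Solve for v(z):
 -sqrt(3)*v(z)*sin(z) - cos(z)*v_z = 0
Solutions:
 v(z) = C1*cos(z)^(sqrt(3))


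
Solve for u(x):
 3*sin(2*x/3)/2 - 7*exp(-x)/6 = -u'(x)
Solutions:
 u(x) = C1 + 9*cos(2*x/3)/4 - 7*exp(-x)/6


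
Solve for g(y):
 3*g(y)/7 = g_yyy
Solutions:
 g(y) = C3*exp(3^(1/3)*7^(2/3)*y/7) + (C1*sin(3^(5/6)*7^(2/3)*y/14) + C2*cos(3^(5/6)*7^(2/3)*y/14))*exp(-3^(1/3)*7^(2/3)*y/14)


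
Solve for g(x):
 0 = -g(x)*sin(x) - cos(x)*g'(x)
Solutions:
 g(x) = C1*cos(x)


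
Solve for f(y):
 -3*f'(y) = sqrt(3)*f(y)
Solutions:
 f(y) = C1*exp(-sqrt(3)*y/3)


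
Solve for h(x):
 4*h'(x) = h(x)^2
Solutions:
 h(x) = -4/(C1 + x)


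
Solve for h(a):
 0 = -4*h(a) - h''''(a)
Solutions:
 h(a) = (C1*sin(a) + C2*cos(a))*exp(-a) + (C3*sin(a) + C4*cos(a))*exp(a)


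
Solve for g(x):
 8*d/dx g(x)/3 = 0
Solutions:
 g(x) = C1


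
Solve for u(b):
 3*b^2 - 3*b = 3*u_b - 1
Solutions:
 u(b) = C1 + b^3/3 - b^2/2 + b/3


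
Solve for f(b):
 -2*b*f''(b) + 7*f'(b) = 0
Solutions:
 f(b) = C1 + C2*b^(9/2)


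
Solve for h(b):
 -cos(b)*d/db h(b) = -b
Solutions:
 h(b) = C1 + Integral(b/cos(b), b)


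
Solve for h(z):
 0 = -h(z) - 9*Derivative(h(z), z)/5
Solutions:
 h(z) = C1*exp(-5*z/9)


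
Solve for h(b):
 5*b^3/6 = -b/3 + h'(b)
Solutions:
 h(b) = C1 + 5*b^4/24 + b^2/6


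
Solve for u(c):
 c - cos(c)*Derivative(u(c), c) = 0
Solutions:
 u(c) = C1 + Integral(c/cos(c), c)


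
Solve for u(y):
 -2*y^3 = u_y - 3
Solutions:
 u(y) = C1 - y^4/2 + 3*y


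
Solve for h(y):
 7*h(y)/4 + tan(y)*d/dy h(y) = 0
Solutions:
 h(y) = C1/sin(y)^(7/4)


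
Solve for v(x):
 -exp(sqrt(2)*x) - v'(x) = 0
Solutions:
 v(x) = C1 - sqrt(2)*exp(sqrt(2)*x)/2


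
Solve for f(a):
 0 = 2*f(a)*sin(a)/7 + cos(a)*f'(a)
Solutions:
 f(a) = C1*cos(a)^(2/7)


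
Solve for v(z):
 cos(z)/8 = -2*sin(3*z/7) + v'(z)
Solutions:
 v(z) = C1 + sin(z)/8 - 14*cos(3*z/7)/3


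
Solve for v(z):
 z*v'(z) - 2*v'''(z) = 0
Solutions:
 v(z) = C1 + Integral(C2*airyai(2^(2/3)*z/2) + C3*airybi(2^(2/3)*z/2), z)


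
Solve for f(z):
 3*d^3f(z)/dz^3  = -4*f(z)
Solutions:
 f(z) = C3*exp(-6^(2/3)*z/3) + (C1*sin(2^(2/3)*3^(1/6)*z/2) + C2*cos(2^(2/3)*3^(1/6)*z/2))*exp(6^(2/3)*z/6)


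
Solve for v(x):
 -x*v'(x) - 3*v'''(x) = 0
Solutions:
 v(x) = C1 + Integral(C2*airyai(-3^(2/3)*x/3) + C3*airybi(-3^(2/3)*x/3), x)


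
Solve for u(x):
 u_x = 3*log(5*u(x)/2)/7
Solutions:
 7*Integral(1/(-log(_y) - log(5) + log(2)), (_y, u(x)))/3 = C1 - x


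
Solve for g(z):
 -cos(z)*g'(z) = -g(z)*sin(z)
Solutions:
 g(z) = C1/cos(z)


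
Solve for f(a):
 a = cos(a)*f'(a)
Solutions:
 f(a) = C1 + Integral(a/cos(a), a)


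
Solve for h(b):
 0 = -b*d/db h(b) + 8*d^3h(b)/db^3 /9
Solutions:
 h(b) = C1 + Integral(C2*airyai(3^(2/3)*b/2) + C3*airybi(3^(2/3)*b/2), b)


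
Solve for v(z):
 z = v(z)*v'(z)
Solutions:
 v(z) = -sqrt(C1 + z^2)
 v(z) = sqrt(C1 + z^2)


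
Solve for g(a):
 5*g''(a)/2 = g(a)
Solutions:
 g(a) = C1*exp(-sqrt(10)*a/5) + C2*exp(sqrt(10)*a/5)


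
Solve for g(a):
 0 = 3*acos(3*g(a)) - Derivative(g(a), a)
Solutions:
 Integral(1/acos(3*_y), (_y, g(a))) = C1 + 3*a


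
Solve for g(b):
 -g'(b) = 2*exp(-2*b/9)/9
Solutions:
 g(b) = C1 + exp(-2*b/9)


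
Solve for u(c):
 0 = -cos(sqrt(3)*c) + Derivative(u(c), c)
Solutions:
 u(c) = C1 + sqrt(3)*sin(sqrt(3)*c)/3


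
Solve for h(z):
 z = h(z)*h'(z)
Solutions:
 h(z) = -sqrt(C1 + z^2)
 h(z) = sqrt(C1 + z^2)


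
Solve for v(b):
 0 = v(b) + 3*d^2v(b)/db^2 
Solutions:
 v(b) = C1*sin(sqrt(3)*b/3) + C2*cos(sqrt(3)*b/3)


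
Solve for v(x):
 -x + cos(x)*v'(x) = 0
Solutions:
 v(x) = C1 + Integral(x/cos(x), x)


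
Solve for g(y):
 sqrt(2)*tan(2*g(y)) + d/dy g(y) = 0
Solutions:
 g(y) = -asin(C1*exp(-2*sqrt(2)*y))/2 + pi/2
 g(y) = asin(C1*exp(-2*sqrt(2)*y))/2


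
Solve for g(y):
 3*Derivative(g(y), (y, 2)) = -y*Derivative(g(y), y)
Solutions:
 g(y) = C1 + C2*erf(sqrt(6)*y/6)


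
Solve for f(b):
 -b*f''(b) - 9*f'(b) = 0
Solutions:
 f(b) = C1 + C2/b^8


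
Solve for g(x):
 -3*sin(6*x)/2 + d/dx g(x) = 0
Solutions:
 g(x) = C1 - cos(6*x)/4


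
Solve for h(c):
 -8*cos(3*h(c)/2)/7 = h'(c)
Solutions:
 8*c/7 - log(sin(3*h(c)/2) - 1)/3 + log(sin(3*h(c)/2) + 1)/3 = C1


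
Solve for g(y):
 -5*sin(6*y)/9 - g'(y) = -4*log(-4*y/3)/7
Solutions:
 g(y) = C1 + 4*y*log(-y)/7 - 4*y*log(3)/7 - 4*y/7 + 8*y*log(2)/7 + 5*cos(6*y)/54


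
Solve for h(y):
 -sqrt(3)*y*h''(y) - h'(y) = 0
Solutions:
 h(y) = C1 + C2*y^(1 - sqrt(3)/3)


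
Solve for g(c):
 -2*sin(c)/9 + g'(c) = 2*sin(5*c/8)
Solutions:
 g(c) = C1 - 16*cos(5*c/8)/5 - 2*cos(c)/9


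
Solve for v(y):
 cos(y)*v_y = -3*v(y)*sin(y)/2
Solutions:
 v(y) = C1*cos(y)^(3/2)


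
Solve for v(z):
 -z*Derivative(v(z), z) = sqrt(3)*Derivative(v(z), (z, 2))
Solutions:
 v(z) = C1 + C2*erf(sqrt(2)*3^(3/4)*z/6)


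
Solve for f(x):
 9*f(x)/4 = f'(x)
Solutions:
 f(x) = C1*exp(9*x/4)


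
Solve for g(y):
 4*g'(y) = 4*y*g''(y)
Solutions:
 g(y) = C1 + C2*y^2


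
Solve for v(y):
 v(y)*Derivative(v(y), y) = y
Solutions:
 v(y) = -sqrt(C1 + y^2)
 v(y) = sqrt(C1 + y^2)


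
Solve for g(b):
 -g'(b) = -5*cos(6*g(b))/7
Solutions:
 -5*b/7 - log(sin(6*g(b)) - 1)/12 + log(sin(6*g(b)) + 1)/12 = C1


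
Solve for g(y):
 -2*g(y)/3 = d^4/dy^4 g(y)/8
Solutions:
 g(y) = (C1*sin(sqrt(2)*3^(3/4)*y/3) + C2*cos(sqrt(2)*3^(3/4)*y/3))*exp(-sqrt(2)*3^(3/4)*y/3) + (C3*sin(sqrt(2)*3^(3/4)*y/3) + C4*cos(sqrt(2)*3^(3/4)*y/3))*exp(sqrt(2)*3^(3/4)*y/3)


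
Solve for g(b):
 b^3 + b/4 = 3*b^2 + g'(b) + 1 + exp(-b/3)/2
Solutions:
 g(b) = C1 + b^4/4 - b^3 + b^2/8 - b + 3*exp(-b/3)/2


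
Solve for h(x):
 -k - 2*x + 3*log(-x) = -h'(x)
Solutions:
 h(x) = C1 + x^2 + x*(k + 3) - 3*x*log(-x)


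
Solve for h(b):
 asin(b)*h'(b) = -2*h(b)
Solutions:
 h(b) = C1*exp(-2*Integral(1/asin(b), b))


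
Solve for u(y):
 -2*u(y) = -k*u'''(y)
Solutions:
 u(y) = C1*exp(2^(1/3)*y*(1/k)^(1/3)) + C2*exp(2^(1/3)*y*(-1 + sqrt(3)*I)*(1/k)^(1/3)/2) + C3*exp(-2^(1/3)*y*(1 + sqrt(3)*I)*(1/k)^(1/3)/2)


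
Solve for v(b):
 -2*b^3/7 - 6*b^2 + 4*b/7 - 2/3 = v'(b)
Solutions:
 v(b) = C1 - b^4/14 - 2*b^3 + 2*b^2/7 - 2*b/3


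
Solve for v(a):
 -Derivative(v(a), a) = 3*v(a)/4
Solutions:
 v(a) = C1*exp(-3*a/4)


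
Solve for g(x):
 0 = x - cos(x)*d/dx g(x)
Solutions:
 g(x) = C1 + Integral(x/cos(x), x)


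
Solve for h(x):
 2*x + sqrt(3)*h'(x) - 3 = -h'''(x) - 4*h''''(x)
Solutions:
 h(x) = C1 + C2*exp(x*(-2 + (1 + 216*sqrt(3) + sqrt(-1 + (1 + 216*sqrt(3))^2))^(-1/3) + (1 + 216*sqrt(3) + sqrt(-1 + (1 + 216*sqrt(3))^2))^(1/3))/24)*sin(sqrt(3)*x*(-(1 + 216*sqrt(3) + sqrt(-1 + (1 + 216*sqrt(3))^2))^(1/3) + (1 + 216*sqrt(3) + sqrt(-1 + (1 + 216*sqrt(3))^2))^(-1/3))/24) + C3*exp(x*(-2 + (1 + 216*sqrt(3) + sqrt(-1 + (1 + 216*sqrt(3))^2))^(-1/3) + (1 + 216*sqrt(3) + sqrt(-1 + (1 + 216*sqrt(3))^2))^(1/3))/24)*cos(sqrt(3)*x*(-(1 + 216*sqrt(3) + sqrt(-1 + (1 + 216*sqrt(3))^2))^(1/3) + (1 + 216*sqrt(3) + sqrt(-1 + (1 + 216*sqrt(3))^2))^(-1/3))/24) + C4*exp(-x*((1 + 216*sqrt(3) + sqrt(-1 + (1 + 216*sqrt(3))^2))^(-1/3) + 1 + (1 + 216*sqrt(3) + sqrt(-1 + (1 + 216*sqrt(3))^2))^(1/3))/12) - sqrt(3)*x^2/3 + sqrt(3)*x


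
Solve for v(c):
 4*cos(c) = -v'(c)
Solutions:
 v(c) = C1 - 4*sin(c)


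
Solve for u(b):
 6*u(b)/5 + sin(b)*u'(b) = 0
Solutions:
 u(b) = C1*(cos(b) + 1)^(3/5)/(cos(b) - 1)^(3/5)


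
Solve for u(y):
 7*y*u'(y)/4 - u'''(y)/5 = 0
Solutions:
 u(y) = C1 + Integral(C2*airyai(70^(1/3)*y/2) + C3*airybi(70^(1/3)*y/2), y)


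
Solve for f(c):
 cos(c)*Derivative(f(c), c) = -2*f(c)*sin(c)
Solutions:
 f(c) = C1*cos(c)^2


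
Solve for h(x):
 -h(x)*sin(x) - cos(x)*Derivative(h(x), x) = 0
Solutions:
 h(x) = C1*cos(x)


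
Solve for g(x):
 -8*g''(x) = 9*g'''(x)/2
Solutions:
 g(x) = C1 + C2*x + C3*exp(-16*x/9)


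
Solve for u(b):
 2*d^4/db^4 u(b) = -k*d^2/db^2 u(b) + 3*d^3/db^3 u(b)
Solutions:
 u(b) = C1 + C2*b + C3*exp(b*(3 - sqrt(9 - 8*k))/4) + C4*exp(b*(sqrt(9 - 8*k) + 3)/4)


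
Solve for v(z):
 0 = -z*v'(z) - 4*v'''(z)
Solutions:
 v(z) = C1 + Integral(C2*airyai(-2^(1/3)*z/2) + C3*airybi(-2^(1/3)*z/2), z)


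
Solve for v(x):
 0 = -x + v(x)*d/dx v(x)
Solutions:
 v(x) = -sqrt(C1 + x^2)
 v(x) = sqrt(C1 + x^2)


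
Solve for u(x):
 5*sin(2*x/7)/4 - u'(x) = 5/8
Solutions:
 u(x) = C1 - 5*x/8 - 35*cos(2*x/7)/8


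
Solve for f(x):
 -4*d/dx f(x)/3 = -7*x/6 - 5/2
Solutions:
 f(x) = C1 + 7*x^2/16 + 15*x/8


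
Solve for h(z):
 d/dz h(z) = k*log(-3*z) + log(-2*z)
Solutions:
 h(z) = C1 + z*(k + 1)*log(-z) + z*(-k + k*log(3) - 1 + log(2))


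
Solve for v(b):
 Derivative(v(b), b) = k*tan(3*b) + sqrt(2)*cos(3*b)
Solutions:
 v(b) = C1 - k*log(cos(3*b))/3 + sqrt(2)*sin(3*b)/3


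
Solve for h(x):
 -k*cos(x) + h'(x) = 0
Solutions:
 h(x) = C1 + k*sin(x)


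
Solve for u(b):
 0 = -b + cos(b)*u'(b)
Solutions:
 u(b) = C1 + Integral(b/cos(b), b)


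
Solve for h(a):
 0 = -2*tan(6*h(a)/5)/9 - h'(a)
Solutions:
 h(a) = -5*asin(C1*exp(-4*a/15))/6 + 5*pi/6
 h(a) = 5*asin(C1*exp(-4*a/15))/6


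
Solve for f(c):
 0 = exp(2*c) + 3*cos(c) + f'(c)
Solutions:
 f(c) = C1 - exp(2*c)/2 - 3*sin(c)


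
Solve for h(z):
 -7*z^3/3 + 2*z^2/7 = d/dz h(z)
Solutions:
 h(z) = C1 - 7*z^4/12 + 2*z^3/21


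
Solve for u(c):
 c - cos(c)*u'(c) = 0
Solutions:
 u(c) = C1 + Integral(c/cos(c), c)


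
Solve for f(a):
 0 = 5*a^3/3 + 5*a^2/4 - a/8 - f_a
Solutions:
 f(a) = C1 + 5*a^4/12 + 5*a^3/12 - a^2/16


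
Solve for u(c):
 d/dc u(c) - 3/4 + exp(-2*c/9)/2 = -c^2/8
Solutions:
 u(c) = C1 - c^3/24 + 3*c/4 + 9*exp(-2*c/9)/4


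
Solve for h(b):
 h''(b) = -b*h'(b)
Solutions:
 h(b) = C1 + C2*erf(sqrt(2)*b/2)


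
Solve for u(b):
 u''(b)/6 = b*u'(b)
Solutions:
 u(b) = C1 + C2*erfi(sqrt(3)*b)


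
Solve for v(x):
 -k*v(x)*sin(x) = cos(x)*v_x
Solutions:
 v(x) = C1*exp(k*log(cos(x)))


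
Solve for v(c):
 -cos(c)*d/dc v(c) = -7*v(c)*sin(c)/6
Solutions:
 v(c) = C1/cos(c)^(7/6)


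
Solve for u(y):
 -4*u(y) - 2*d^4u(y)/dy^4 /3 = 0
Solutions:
 u(y) = (C1*sin(2^(3/4)*3^(1/4)*y/2) + C2*cos(2^(3/4)*3^(1/4)*y/2))*exp(-2^(3/4)*3^(1/4)*y/2) + (C3*sin(2^(3/4)*3^(1/4)*y/2) + C4*cos(2^(3/4)*3^(1/4)*y/2))*exp(2^(3/4)*3^(1/4)*y/2)


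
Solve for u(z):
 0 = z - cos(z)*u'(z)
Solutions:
 u(z) = C1 + Integral(z/cos(z), z)


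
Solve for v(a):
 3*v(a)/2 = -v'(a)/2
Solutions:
 v(a) = C1*exp(-3*a)


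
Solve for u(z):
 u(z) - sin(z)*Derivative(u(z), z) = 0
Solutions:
 u(z) = C1*sqrt(cos(z) - 1)/sqrt(cos(z) + 1)


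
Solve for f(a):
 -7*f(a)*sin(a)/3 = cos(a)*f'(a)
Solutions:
 f(a) = C1*cos(a)^(7/3)


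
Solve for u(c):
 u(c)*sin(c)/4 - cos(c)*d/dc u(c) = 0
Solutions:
 u(c) = C1/cos(c)^(1/4)


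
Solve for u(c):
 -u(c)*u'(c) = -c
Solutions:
 u(c) = -sqrt(C1 + c^2)
 u(c) = sqrt(C1 + c^2)


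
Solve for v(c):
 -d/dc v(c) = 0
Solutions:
 v(c) = C1


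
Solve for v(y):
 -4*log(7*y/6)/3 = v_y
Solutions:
 v(y) = C1 - 4*y*log(y)/3 - 4*y*log(7)/3 + 4*y/3 + 4*y*log(6)/3


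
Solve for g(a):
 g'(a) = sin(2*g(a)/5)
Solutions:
 -a + 5*log(cos(2*g(a)/5) - 1)/4 - 5*log(cos(2*g(a)/5) + 1)/4 = C1


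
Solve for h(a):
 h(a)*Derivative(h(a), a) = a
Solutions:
 h(a) = -sqrt(C1 + a^2)
 h(a) = sqrt(C1 + a^2)


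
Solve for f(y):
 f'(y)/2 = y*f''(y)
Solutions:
 f(y) = C1 + C2*y^(3/2)


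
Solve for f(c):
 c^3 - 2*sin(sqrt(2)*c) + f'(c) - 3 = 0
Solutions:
 f(c) = C1 - c^4/4 + 3*c - sqrt(2)*cos(sqrt(2)*c)


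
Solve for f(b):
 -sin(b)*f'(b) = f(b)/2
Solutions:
 f(b) = C1*(cos(b) + 1)^(1/4)/(cos(b) - 1)^(1/4)


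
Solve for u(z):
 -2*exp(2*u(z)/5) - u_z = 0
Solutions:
 u(z) = 5*log(-sqrt(-1/(C1 - 2*z))) - 5*log(2) + 5*log(10)/2
 u(z) = 5*log(-1/(C1 - 2*z))/2 - 5*log(2) + 5*log(10)/2


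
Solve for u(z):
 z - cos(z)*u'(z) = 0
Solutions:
 u(z) = C1 + Integral(z/cos(z), z)


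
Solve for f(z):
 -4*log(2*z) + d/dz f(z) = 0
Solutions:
 f(z) = C1 + 4*z*log(z) - 4*z + z*log(16)


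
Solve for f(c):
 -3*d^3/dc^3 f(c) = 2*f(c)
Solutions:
 f(c) = C3*exp(-2^(1/3)*3^(2/3)*c/3) + (C1*sin(2^(1/3)*3^(1/6)*c/2) + C2*cos(2^(1/3)*3^(1/6)*c/2))*exp(2^(1/3)*3^(2/3)*c/6)


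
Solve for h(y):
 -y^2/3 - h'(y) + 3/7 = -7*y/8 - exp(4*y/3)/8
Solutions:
 h(y) = C1 - y^3/9 + 7*y^2/16 + 3*y/7 + 3*exp(4*y/3)/32


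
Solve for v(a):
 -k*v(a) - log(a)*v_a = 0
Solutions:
 v(a) = C1*exp(-k*li(a))


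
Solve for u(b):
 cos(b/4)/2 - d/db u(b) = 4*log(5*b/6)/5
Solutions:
 u(b) = C1 - 4*b*log(b)/5 - 4*b*log(5)/5 + 4*b/5 + 4*b*log(6)/5 + 2*sin(b/4)


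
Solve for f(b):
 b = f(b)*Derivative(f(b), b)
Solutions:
 f(b) = -sqrt(C1 + b^2)
 f(b) = sqrt(C1 + b^2)


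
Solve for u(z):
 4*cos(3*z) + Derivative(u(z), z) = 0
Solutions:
 u(z) = C1 - 4*sin(3*z)/3


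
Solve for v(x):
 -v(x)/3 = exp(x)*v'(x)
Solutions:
 v(x) = C1*exp(exp(-x)/3)
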